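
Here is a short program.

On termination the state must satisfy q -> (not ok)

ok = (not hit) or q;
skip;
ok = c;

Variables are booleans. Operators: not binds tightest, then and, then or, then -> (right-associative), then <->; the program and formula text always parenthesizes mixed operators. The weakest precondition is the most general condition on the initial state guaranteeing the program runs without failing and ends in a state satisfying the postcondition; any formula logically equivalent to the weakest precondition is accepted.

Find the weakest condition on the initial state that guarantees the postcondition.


Working backward. After the program, q -> (not ok) must hold.
Before ok := c: q -> (not c)
Before skip: q -> (not c)
Before ok := (not hit) or q: q -> (not c)
Answer: WP = q -> (not c)


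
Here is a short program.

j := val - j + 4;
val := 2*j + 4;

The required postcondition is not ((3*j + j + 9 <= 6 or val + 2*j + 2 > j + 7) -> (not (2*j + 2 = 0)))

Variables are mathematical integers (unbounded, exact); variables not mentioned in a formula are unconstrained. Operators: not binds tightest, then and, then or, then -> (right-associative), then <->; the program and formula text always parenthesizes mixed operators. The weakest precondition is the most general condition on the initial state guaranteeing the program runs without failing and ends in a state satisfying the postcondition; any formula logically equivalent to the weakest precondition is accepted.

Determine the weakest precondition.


Working backward. After the program, the postcondition not ((3*j + j + 9 <= 6 or val + 2*j + 2 > j + 7) -> (not (2*j + 2 = 0))) must hold; in canonical form it is not ((4*j <= -3 or j + val > 5) -> (not (2*j = -2))).
Before val := 2*j + 4: not ((4*j <= -3 or 3*j > 1) -> (not (2*j = -2)))
Before j := val - j + 4: not ((4*val <= 4*j - 19 or 3*val > 3*j - 11) -> (not (2*val = 2*j - 10)))
Answer: WP = not ((4*val <= 4*j - 19 or 3*val > 3*j - 11) -> (not (2*val = 2*j - 10)))


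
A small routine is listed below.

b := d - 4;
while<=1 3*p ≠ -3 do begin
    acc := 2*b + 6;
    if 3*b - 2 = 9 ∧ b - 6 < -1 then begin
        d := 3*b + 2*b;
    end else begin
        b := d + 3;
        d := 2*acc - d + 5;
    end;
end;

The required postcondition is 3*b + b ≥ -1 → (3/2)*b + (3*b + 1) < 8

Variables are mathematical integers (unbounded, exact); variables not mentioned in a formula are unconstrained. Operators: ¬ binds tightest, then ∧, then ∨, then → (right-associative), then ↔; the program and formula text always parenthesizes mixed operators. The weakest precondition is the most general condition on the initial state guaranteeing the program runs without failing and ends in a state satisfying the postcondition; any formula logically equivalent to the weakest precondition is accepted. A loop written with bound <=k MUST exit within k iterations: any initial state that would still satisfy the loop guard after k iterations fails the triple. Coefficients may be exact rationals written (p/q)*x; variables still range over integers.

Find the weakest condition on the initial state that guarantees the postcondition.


Working backward. After the program, the postcondition 3*b + b ≥ -1 → (3/2)*b + (3*b + 1) < 8 must hold; in canonical form it is 4*b ≥ -1 → (9/2)*b < 7.
Before the loop (bound <=1), unroll the exhaustion recursion (WP_0 = exit-now case; WP_j = one more guarded iteration, up to j = 1):
  WP_0: (¬(3*p ≠ -3)) ∧ (4*b ≥ -1 → (9/2)*b < 7)
  WP_1: (3*p ≠ -3 → (((3*b = 11 ∧ b < 5) → ((¬(3*p ≠ -3)) ∧ (4*b ≥ -1 → (9/2)*b < 7))) ∧ ((¬(3*b = 11 ∧ b < 5)) → ((¬(3*p ≠ -3)) ∧ (4*d ≥ -13 → (9/2)*d < -13/2))))) ∧ ((¬(3*p ≠ -3)) → (4*b ≥ -1 → (9/2)*b < 7))
So before the loop: (3*p ≠ -3 → (((3*b = 11 ∧ b < 5) → ((¬(3*p ≠ -3)) ∧ (4*b ≥ -1 → (9/2)*b < 7))) ∧ ((¬(3*b = 11 ∧ b < 5)) → ((¬(3*p ≠ -3)) ∧ (4*d ≥ -13 → (9/2)*d < -13/2))))) ∧ ((¬(3*p ≠ -3)) → (4*b ≥ -1 → (9/2)*b < 7))
Before b := d - 4: (3*p ≠ -3 → (((3*d = 23 ∧ d < 9) → ((¬(3*p ≠ -3)) ∧ (4*d ≥ 15 → (9/2)*d < 25))) ∧ ((¬(3*d = 23 ∧ d < 9)) → ((¬(3*p ≠ -3)) ∧ (4*d ≥ -13 → (9/2)*d < -13/2))))) ∧ ((¬(3*p ≠ -3)) → (4*d ≥ 15 → (9/2)*d < 25))
Answer: WP = (3*p ≠ -3 → (((3*d = 23 ∧ d < 9) → ((¬(3*p ≠ -3)) ∧ (4*d ≥ 15 → (9/2)*d < 25))) ∧ ((¬(3*d = 23 ∧ d < 9)) → ((¬(3*p ≠ -3)) ∧ (4*d ≥ -13 → (9/2)*d < -13/2))))) ∧ ((¬(3*p ≠ -3)) → (4*d ≥ 15 → (9/2)*d < 25))


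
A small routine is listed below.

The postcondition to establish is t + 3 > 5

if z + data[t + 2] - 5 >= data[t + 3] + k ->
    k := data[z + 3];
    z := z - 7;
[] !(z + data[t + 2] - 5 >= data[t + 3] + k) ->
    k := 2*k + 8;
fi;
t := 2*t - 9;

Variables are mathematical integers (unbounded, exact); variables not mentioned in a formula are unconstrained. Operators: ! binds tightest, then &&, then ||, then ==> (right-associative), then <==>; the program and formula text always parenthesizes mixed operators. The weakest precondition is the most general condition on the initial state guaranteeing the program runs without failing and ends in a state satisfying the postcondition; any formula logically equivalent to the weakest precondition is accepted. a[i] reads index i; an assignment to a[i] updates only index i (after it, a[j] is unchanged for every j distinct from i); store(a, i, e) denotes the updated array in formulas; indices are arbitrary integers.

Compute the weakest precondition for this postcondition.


Working backward. After the program, the postcondition t + 3 > 5 must hold; in canonical form it is t > 2.
Before t := 2*t - 9: 2*t > 11
Then branch requires 2*t > 11; else branch requires 2*t > 11.
Before the if: (data[t + 2] + z >= data[t + 3] + k + 5 ==> 2*t > 11) && ((!(data[t + 2] + z >= data[t + 3] + k + 5)) ==> 2*t > 11)
Answer: WP = (data[t + 2] + z >= data[t + 3] + k + 5 ==> 2*t > 11) && ((!(data[t + 2] + z >= data[t + 3] + k + 5)) ==> 2*t > 11)


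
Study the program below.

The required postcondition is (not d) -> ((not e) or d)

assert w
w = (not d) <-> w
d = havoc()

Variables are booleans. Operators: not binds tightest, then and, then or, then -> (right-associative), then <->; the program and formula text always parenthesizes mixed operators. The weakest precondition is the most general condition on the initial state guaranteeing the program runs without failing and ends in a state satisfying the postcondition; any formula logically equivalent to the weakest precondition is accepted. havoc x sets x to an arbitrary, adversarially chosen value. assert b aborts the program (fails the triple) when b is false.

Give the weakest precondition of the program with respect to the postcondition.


Working backward. After the program, (not d) -> ((not e) or d) must hold.
Before havoc d: not e
Before w := (not d) <-> w: not e
Before assert w: w and (not e)
Answer: WP = w and (not e)


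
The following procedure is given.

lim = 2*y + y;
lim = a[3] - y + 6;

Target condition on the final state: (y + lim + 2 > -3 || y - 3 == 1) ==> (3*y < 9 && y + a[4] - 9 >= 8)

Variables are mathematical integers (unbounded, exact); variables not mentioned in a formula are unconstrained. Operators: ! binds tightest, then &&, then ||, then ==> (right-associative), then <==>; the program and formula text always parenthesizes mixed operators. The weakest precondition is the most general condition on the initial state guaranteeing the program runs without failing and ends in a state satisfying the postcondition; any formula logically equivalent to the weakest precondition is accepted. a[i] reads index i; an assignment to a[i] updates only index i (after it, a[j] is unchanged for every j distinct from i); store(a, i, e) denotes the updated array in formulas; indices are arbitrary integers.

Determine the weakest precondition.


Working backward. After the program, the postcondition (y + lim + 2 > -3 || y - 3 == 1) ==> (3*y < 9 && y + a[4] - 9 >= 8) must hold; in canonical form it is (lim + y > -5 || y == 4) ==> (3*y < 9 && a[4] + y >= 17).
Before lim := a[3] - y + 6: (a[3] > -11 || y == 4) ==> (3*y < 9 && a[4] + y >= 17)
Before lim := 2*y + y: (a[3] > -11 || y == 4) ==> (3*y < 9 && a[4] + y >= 17)
Answer: WP = (a[3] > -11 || y == 4) ==> (3*y < 9 && a[4] + y >= 17)


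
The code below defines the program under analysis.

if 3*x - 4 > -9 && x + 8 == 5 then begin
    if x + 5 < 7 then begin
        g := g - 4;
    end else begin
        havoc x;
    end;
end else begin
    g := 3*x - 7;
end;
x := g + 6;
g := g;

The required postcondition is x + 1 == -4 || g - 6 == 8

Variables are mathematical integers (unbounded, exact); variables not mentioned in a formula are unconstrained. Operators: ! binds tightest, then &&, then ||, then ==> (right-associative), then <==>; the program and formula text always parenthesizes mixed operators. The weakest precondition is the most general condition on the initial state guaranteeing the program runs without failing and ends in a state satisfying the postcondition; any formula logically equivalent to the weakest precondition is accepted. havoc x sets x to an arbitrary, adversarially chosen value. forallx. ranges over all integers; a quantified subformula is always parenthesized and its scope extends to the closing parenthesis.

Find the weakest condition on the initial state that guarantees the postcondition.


Working backward. After the program, the postcondition x + 1 == -4 || g - 6 == 8 must hold; in canonical form it is x == -5 || g == 14.
Before g := g: x == -5 || g == 14
Before x := g + 6: g == -11 || g == 14
Then branch requires (x < 2 ==> (g == -7 || g == 18)) && ((!(x < 2)) ==> (g == -11 || g == 14)); else branch requires 3*x == -4 || 3*x == 21.
Before the if: ((3*x > -5 && x == -3) ==> ((x < 2 ==> (g == -7 || g == 18)) && ((!(x < 2)) ==> (g == -11 || g == 14)))) && ((!(3*x > -5 && x == -3)) ==> (3*x == -4 || 3*x == 21))
Answer: WP = ((3*x > -5 && x == -3) ==> ((x < 2 ==> (g == -7 || g == 18)) && ((!(x < 2)) ==> (g == -11 || g == 14)))) && ((!(3*x > -5 && x == -3)) ==> (3*x == -4 || 3*x == 21))


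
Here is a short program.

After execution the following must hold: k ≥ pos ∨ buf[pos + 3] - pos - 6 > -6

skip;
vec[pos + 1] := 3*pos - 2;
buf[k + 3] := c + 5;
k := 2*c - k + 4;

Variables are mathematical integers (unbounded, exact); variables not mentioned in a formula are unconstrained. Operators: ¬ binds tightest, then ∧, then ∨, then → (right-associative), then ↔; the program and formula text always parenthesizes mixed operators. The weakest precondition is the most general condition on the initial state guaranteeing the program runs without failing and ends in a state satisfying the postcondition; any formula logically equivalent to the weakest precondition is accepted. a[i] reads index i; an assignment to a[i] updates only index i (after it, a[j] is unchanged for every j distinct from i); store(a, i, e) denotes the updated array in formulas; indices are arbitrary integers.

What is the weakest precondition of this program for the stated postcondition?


Working backward. After the program, the postcondition k ≥ pos ∨ buf[pos + 3] - pos - 6 > -6 must hold; in canonical form it is k ≥ pos ∨ buf[pos + 3] > pos.
Before k := 2*c - k + 4: 2*c ≥ k + pos - 4 ∨ buf[pos + 3] > pos
Before buf[k + 3] := c + 5: 2*c ≥ k + pos - 4 ∨ store(buf, k + 3, c + 5)[pos + 3] > pos
Before vec[pos + 1] := 3*pos - 2: 2*c ≥ k + pos - 4 ∨ store(buf, k + 3, c + 5)[pos + 3] > pos
Before skip: 2*c ≥ k + pos - 4 ∨ store(buf, k + 3, c + 5)[pos + 3] > pos
Answer: WP = 2*c ≥ k + pos - 4 ∨ store(buf, k + 3, c + 5)[pos + 3] > pos


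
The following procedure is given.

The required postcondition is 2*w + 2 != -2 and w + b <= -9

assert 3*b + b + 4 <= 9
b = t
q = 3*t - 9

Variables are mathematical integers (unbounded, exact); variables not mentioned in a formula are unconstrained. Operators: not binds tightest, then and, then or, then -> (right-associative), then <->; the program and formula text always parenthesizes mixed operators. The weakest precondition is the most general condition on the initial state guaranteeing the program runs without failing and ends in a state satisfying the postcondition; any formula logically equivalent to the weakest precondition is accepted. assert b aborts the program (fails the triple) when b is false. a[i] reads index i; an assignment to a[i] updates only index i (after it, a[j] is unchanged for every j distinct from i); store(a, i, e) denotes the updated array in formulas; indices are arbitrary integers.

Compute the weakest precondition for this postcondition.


Working backward. After the program, the postcondition 2*w + 2 != -2 and w + b <= -9 must hold; in canonical form it is 2*w != -4 and b + w <= -9.
Before q := 3*t - 9: 2*w != -4 and b + w <= -9
Before b := t: 2*w != -4 and t + w <= -9
Before assert 3*b + b + 4 <= 9: 4*b <= 5 and 2*w != -4 and t + w <= -9
Answer: WP = 4*b <= 5 and 2*w != -4 and t + w <= -9


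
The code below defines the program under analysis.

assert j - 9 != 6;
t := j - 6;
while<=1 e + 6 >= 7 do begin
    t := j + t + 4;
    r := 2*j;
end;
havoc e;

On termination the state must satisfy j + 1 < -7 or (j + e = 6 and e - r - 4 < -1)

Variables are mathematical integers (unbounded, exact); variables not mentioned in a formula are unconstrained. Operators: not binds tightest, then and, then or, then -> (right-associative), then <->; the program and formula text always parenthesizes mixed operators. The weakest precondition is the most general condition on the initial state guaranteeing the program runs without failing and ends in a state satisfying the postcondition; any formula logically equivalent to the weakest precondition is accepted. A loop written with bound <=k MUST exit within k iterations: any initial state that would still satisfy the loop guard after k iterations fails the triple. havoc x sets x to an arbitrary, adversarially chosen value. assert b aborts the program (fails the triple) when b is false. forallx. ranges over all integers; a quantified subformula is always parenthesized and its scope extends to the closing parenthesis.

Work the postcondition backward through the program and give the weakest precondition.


Working backward. After the program, the postcondition j + 1 < -7 or (j + e = 6 and e - r - 4 < -1) must hold; in canonical form it is j < -8 or (e + j = 6 and e < r + 3).
Before havoc e: forall e_1. (j < -8 or (e_1 + j = 6 and e_1 < r + 3))
Before the loop (bound <=1), unroll the exhaustion recursion (WP_0 = exit-now case; WP_j = one more guarded iteration, up to j = 1):
  WP_0: (not (e >= 1)) and (forall e_1. (j < -8 or (e_1 + j = 6 and e_1 < r + 3)))
  WP_1: (e >= 1 -> ((not (e >= 1)) and (forall e_1. (j < -8 or (e_1 + j = 6 and e_1 < 2*j + 3))))) and ((not (e >= 1)) -> (forall e_1. (j < -8 or (e_1 + j = 6 and e_1 < r + 3))))
So before the loop: (e >= 1 -> ((not (e >= 1)) and (forall e_1. (j < -8 or (e_1 + j = 6 and e_1 < 2*j + 3))))) and ((not (e >= 1)) -> (forall e_1. (j < -8 or (e_1 + j = 6 and e_1 < r + 3))))
Before t := j - 6: (e >= 1 -> ((not (e >= 1)) and (forall e_1. (j < -8 or (e_1 + j = 6 and e_1 < 2*j + 3))))) and ((not (e >= 1)) -> (forall e_1. (j < -8 or (e_1 + j = 6 and e_1 < r + 3))))
Before assert j - 9 != 6: j != 15 and (e >= 1 -> ((not (e >= 1)) and (forall e_1. (j < -8 or (e_1 + j = 6 and e_1 < 2*j + 3))))) and ((not (e >= 1)) -> (forall e_1. (j < -8 or (e_1 + j = 6 and e_1 < r + 3))))
Answer: WP = j != 15 and (e >= 1 -> ((not (e >= 1)) and (forall e_1. (j < -8 or (e_1 + j = 6 and e_1 < 2*j + 3))))) and ((not (e >= 1)) -> (forall e_1. (j < -8 or (e_1 + j = 6 and e_1 < r + 3))))


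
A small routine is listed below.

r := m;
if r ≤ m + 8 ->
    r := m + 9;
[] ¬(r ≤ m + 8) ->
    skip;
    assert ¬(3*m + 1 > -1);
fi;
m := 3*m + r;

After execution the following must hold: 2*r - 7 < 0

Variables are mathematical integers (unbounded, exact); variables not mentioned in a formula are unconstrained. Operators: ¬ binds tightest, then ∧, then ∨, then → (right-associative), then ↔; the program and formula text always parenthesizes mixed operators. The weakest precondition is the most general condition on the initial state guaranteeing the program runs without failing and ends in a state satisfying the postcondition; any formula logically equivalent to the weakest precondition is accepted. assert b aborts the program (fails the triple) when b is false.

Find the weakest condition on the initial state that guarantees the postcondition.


Working backward. After the program, the postcondition 2*r - 7 < 0 must hold; in canonical form it is 2*r < 7.
Before m := 3*m + r: 2*r < 7
Then branch requires 2*m < -11; else branch requires (¬(3*m > -2)) ∧ 2*r < 7.
Before the if: (r ≤ m + 8 → 2*m < -11) ∧ ((¬(r ≤ m + 8)) → ((¬(3*m > -2)) ∧ 2*r < 7))
Before r := m: 2*m < -11
Answer: WP = 2*m < -11


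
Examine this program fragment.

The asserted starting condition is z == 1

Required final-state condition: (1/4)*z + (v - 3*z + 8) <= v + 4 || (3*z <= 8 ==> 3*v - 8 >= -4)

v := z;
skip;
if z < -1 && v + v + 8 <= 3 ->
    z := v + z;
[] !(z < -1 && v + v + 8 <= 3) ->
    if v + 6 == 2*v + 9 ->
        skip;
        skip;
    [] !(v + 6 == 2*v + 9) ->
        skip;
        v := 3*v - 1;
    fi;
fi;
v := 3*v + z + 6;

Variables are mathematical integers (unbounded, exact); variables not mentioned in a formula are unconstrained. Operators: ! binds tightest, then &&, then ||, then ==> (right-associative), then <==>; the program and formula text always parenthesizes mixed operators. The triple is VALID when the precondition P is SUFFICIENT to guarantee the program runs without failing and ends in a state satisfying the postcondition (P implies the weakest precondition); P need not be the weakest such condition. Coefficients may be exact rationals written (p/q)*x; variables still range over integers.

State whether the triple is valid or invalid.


Working backward. After the program, the postcondition (1/4)*z + (v - 3*z + 8) <= v + 4 || (3*z <= 8 ==> 3*v - 8 >= -4) must hold; in canonical form it is (11/4)*z >= 4 || (3*z <= 8 ==> 3*v >= 4).
Before v := 3*v + z + 6: (11/4)*z >= 4 || (3*z <= 8 ==> 9*v + 3*z >= -14)
Then branch requires (11/4)*v + (11/4)*z >= 4 || (3*v + 3*z <= 8 ==> 12*v + 3*z >= -14); else branch requires (v == -3 ==> ((11/4)*z >= 4 || (3*z <= 8 ==> 9*v + 3*z >= -14))) && ((!(v == -3)) ==> ((11/4)*z >= 4 || (3*z <= 8 ==> 27*v + 3*z >= -5))).
Before the if: ((z < -1 && 2*v <= -5) ==> ((11/4)*v + (11/4)*z >= 4 || (3*v + 3*z <= 8 ==> 12*v + 3*z >= -14))) && ((!(z < -1 && 2*v <= -5)) ==> ((v == -3 ==> ((11/4)*z >= 4 || (3*z <= 8 ==> 9*v + 3*z >= -14))) && ((!(v == -3)) ==> ((11/4)*z >= 4 || (3*z <= 8 ==> 27*v + 3*z >= -5)))))
Before skip: ((z < -1 && 2*v <= -5) ==> ((11/4)*v + (11/4)*z >= 4 || (3*v + 3*z <= 8 ==> 12*v + 3*z >= -14))) && ((!(z < -1 && 2*v <= -5)) ==> ((v == -3 ==> ((11/4)*z >= 4 || (3*z <= 8 ==> 9*v + 3*z >= -14))) && ((!(v == -3)) ==> ((11/4)*z >= 4 || (3*z <= 8 ==> 27*v + 3*z >= -5)))))
Before v := z: ((z < -1 && 2*z <= -5) ==> ((11/2)*z >= 4 || (6*z <= 8 ==> 15*z >= -14))) && ((!(z < -1 && 2*z <= -5)) ==> ((z == -3 ==> ((11/4)*z >= 4 || (3*z <= 8 ==> 12*z >= -14))) && ((!(z == -3)) ==> ((11/4)*z >= 4 || (3*z <= 8 ==> 30*z >= -5)))))
The weakest precondition is ((z < -1 && 2*z <= -5) ==> ((11/2)*z >= 4 || (6*z <= 8 ==> 15*z >= -14))) && ((!(z < -1 && 2*z <= -5)) ==> ((z == -3 ==> ((11/4)*z >= 4 || (3*z <= 8 ==> 12*z >= -14))) && ((!(z == -3)) ==> ((11/4)*z >= 4 || (3*z <= 8 ==> 30*z >= -5))))).
Check whether z == 1 implies it.
Every state satisfying the precondition satisfies the weakest precondition: the implication holds.
Answer: valid


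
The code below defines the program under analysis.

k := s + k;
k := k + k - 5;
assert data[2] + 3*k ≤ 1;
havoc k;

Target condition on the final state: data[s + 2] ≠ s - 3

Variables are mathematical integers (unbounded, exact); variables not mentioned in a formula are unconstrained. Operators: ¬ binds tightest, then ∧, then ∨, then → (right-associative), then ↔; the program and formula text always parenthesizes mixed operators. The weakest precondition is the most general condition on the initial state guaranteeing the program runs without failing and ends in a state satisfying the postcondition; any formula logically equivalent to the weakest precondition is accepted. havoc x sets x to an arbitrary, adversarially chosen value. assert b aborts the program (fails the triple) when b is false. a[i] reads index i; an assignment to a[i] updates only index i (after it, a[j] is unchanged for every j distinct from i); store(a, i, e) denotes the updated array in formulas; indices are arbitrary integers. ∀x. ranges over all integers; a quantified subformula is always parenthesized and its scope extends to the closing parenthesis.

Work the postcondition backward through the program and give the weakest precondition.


Working backward. After the program, data[s + 2] ≠ s - 3 must hold.
Before havoc k: data[s + 2] ≠ s - 3
Before assert data[2] + 3*k ≤ 1: data[2] + 3*k ≤ 1 ∧ data[s + 2] ≠ s - 3
Before k := k + k - 5: data[2] + 6*k ≤ 16 ∧ data[s + 2] ≠ s - 3
Before k := s + k: data[2] + 6*k + 6*s ≤ 16 ∧ data[s + 2] ≠ s - 3
Answer: WP = data[2] + 6*k + 6*s ≤ 16 ∧ data[s + 2] ≠ s - 3


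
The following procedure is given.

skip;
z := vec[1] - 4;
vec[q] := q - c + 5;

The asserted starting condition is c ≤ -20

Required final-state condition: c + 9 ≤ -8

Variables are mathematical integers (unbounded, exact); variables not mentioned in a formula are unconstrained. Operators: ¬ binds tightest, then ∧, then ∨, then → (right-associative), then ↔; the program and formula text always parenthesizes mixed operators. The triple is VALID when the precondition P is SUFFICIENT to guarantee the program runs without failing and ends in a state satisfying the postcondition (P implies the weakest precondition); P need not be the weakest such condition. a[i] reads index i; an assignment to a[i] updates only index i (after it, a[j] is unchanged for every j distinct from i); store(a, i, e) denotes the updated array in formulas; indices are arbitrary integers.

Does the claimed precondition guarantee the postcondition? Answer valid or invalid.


Working backward. After the program, the postcondition c + 9 ≤ -8 must hold; in canonical form it is c ≤ -17.
Before vec[q] := q - c + 5: c ≤ -17
Before z := vec[1] - 4: c ≤ -17
Before skip: c ≤ -17
The weakest precondition is c ≤ -17.
Check whether c ≤ -20 implies it.
Every state satisfying the precondition satisfies the weakest precondition: the implication holds.
Answer: valid


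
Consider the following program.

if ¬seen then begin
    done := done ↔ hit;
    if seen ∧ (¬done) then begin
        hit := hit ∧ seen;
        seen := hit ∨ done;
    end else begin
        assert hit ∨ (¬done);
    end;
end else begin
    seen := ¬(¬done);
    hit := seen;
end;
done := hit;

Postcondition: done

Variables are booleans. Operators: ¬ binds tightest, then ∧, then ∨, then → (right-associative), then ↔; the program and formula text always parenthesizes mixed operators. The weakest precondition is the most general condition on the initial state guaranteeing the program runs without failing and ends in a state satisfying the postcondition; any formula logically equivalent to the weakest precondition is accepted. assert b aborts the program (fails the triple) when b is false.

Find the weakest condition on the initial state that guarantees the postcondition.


Working backward. After the program, done must hold.
Before done := hit: hit
Then branch requires ((seen ∧ (¬(done ↔ hit))) → (hit ∧ seen)) ∧ ((¬(seen ∧ (¬(done ↔ hit)))) → ((hit ∨ (¬(done ↔ hit))) ∧ hit)); else branch requires done.
Before the if: ((¬seen) → (((seen ∧ (¬(done ↔ hit))) → (hit ∧ seen)) ∧ ((¬(seen ∧ (¬(done ↔ hit)))) → ((hit ∨ (¬(done ↔ hit))) ∧ hit)))) ∧ (seen → done)
Answer: WP = ((¬seen) → (((seen ∧ (¬(done ↔ hit))) → (hit ∧ seen)) ∧ ((¬(seen ∧ (¬(done ↔ hit)))) → ((hit ∨ (¬(done ↔ hit))) ∧ hit)))) ∧ (seen → done)


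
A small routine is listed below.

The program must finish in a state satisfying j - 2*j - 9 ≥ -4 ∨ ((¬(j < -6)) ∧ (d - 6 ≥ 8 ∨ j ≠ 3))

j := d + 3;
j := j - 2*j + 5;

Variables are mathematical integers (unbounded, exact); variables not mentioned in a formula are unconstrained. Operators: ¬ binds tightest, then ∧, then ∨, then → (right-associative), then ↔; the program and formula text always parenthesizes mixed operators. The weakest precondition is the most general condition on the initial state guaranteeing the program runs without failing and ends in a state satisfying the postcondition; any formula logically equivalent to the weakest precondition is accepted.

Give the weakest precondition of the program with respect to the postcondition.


Working backward. After the program, the postcondition j - 2*j - 9 ≥ -4 ∨ ((¬(j < -6)) ∧ (d - 6 ≥ 8 ∨ j ≠ 3)) must hold; in canonical form it is j ≤ -5 ∨ ((¬(j < -6)) ∧ (d ≥ 14 ∨ j ≠ 3)).
Before j := j - 2*j + 5: j ≥ 10 ∨ ((¬(j > 11)) ∧ (d ≥ 14 ∨ j ≠ 2))
Before j := d + 3: d ≥ 7 ∨ ((¬(d > 8)) ∧ (d ≥ 14 ∨ d ≠ -1))
Answer: WP = d ≥ 7 ∨ ((¬(d > 8)) ∧ (d ≥ 14 ∨ d ≠ -1))


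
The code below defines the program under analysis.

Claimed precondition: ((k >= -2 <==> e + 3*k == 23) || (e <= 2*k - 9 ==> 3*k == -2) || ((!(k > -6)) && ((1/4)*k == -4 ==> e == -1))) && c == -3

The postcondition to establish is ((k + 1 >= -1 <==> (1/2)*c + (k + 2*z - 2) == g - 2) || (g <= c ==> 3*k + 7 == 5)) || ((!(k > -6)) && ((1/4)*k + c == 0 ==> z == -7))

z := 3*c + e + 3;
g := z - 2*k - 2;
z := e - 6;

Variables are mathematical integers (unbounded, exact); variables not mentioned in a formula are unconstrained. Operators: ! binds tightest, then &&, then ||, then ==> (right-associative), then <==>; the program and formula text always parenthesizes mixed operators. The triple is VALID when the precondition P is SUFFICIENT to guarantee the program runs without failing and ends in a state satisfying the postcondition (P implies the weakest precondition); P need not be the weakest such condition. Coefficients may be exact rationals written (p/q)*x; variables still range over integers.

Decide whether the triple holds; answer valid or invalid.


Working backward. After the program, the postcondition ((k + 1 >= -1 <==> (1/2)*c + (k + 2*z - 2) == g - 2) || (g <= c ==> 3*k + 7 == 5)) || ((!(k > -6)) && ((1/4)*k + c == 0 ==> z == -7)) must hold; in canonical form it is (k >= -2 <==> (1/2)*c + k + 2*z == g) || (g <= c ==> 3*k == -2) || ((!(k > -6)) && (c + (1/4)*k == 0 ==> z == -7)).
Before z := e - 6: (k >= -2 <==> (1/2)*c + 2*e + k == g + 12) || (g <= c ==> 3*k == -2) || ((!(k > -6)) && (c + (1/4)*k == 0 ==> e == -1))
Before g := z - 2*k - 2: (k >= -2 <==> (1/2)*c + 2*e + 3*k == z + 10) || (z <= c + 2*k + 2 ==> 3*k == -2) || ((!(k > -6)) && (c + (1/4)*k == 0 ==> e == -1))
Before z := 3*c + e + 3: (k >= -2 <==> e + 3*k == (5/2)*c + 13) || (2*c + e <= 2*k - 1 ==> 3*k == -2) || ((!(k > -6)) && (c + (1/4)*k == 0 ==> e == -1))
The weakest precondition is (k >= -2 <==> e + 3*k == (5/2)*c + 13) || (2*c + e <= 2*k - 1 ==> 3*k == -2) || ((!(k > -6)) && (c + (1/4)*k == 0 ==> e == -1)).
Check whether ((k >= -2 <==> e + 3*k == 23) || (e <= 2*k - 9 ==> 3*k == -2) || ((!(k > -6)) && ((1/4)*k == -4 ==> e == -1))) && c == -3 implies it.
Countermodel: at the initial state c = -3, e = -1, k = 3, the precondition holds but the weakest precondition fails.
Answer: invalid


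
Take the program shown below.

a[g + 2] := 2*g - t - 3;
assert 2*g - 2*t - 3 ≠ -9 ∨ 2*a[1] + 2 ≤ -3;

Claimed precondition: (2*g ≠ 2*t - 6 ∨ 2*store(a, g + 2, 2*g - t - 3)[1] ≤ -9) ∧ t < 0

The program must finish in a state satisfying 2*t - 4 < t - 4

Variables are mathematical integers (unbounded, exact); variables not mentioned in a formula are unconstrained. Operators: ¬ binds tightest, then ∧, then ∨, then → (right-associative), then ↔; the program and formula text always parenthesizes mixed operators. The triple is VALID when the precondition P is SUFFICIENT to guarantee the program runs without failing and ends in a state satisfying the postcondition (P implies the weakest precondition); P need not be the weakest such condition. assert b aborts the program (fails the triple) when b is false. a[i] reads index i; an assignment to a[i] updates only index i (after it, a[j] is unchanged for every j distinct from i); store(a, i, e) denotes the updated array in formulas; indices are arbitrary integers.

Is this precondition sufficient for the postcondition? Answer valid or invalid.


Working backward. After the program, the postcondition 2*t - 4 < t - 4 must hold; in canonical form it is t < 0.
Before assert 2*g - 2*t - 3 ≠ -9 ∨ 2*a[1] + 2 ≤ -3: (2*g ≠ 2*t - 6 ∨ 2*a[1] ≤ -5) ∧ t < 0
Before a[g + 2] := 2*g - t - 3: (2*g ≠ 2*t - 6 ∨ 2*store(a, g + 2, 2*g - t - 3)[1] ≤ -5) ∧ t < 0
The weakest precondition is (2*g ≠ 2*t - 6 ∨ 2*store(a, g + 2, 2*g - t - 3)[1] ≤ -5) ∧ t < 0.
Check whether (2*g ≠ 2*t - 6 ∨ 2*store(a, g + 2, 2*g - t - 3)[1] ≤ -9) ∧ t < 0 implies it.
Every state satisfying the precondition satisfies the weakest precondition: the implication holds.
Answer: valid


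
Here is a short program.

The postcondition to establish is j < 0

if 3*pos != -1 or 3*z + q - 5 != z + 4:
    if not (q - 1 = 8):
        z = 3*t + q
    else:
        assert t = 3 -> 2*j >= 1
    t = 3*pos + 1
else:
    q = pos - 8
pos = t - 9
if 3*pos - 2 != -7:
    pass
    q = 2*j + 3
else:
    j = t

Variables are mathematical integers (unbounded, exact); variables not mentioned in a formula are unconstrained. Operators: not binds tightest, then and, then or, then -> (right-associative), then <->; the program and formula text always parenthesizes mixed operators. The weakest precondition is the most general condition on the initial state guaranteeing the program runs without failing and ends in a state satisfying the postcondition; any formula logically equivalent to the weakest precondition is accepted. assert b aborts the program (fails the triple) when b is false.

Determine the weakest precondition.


Working backward. After the program, j < 0 must hold.
Then branch requires j < 0; else branch requires t < 0.
Before the if: (3*pos != -5 -> j < 0) and ((not (3*pos != -5)) -> t < 0)
Before pos := t - 9: (3*t != 22 -> j < 0) and ((not (3*t != 22)) -> t < 0)
Then branch requires ((not (q = 9)) -> ((9*pos != 19 -> j < 0) and ((not (9*pos != 19)) -> 3*pos < -1))) and (q = 9 -> ((t = 3 -> 2*j >= 1) and (9*pos != 19 -> j < 0) and ((not (9*pos != 19)) -> 3*pos < -1))); else branch requires (3*t != 22 -> j < 0) and ((not (3*t != 22)) -> t < 0).
Before the if: ((3*pos != -1 or q + 2*z != 9) -> (((not (q = 9)) -> ((9*pos != 19 -> j < 0) and ((not (9*pos != 19)) -> 3*pos < -1))) and (q = 9 -> ((t = 3 -> 2*j >= 1) and (9*pos != 19 -> j < 0) and ((not (9*pos != 19)) -> 3*pos < -1))))) and ((not (3*pos != -1 or q + 2*z != 9)) -> ((3*t != 22 -> j < 0) and ((not (3*t != 22)) -> t < 0)))
Answer: WP = ((3*pos != -1 or q + 2*z != 9) -> (((not (q = 9)) -> ((9*pos != 19 -> j < 0) and ((not (9*pos != 19)) -> 3*pos < -1))) and (q = 9 -> ((t = 3 -> 2*j >= 1) and (9*pos != 19 -> j < 0) and ((not (9*pos != 19)) -> 3*pos < -1))))) and ((not (3*pos != -1 or q + 2*z != 9)) -> ((3*t != 22 -> j < 0) and ((not (3*t != 22)) -> t < 0)))


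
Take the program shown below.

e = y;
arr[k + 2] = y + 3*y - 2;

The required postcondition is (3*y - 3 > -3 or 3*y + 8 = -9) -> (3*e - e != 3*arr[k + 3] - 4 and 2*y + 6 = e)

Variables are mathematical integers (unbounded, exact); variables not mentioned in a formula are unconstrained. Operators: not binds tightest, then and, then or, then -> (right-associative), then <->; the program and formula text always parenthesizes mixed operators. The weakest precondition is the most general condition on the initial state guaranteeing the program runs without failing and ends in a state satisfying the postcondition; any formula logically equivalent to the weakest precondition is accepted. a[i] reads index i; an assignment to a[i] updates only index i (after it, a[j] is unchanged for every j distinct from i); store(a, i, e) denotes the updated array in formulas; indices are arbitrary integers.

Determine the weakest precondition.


Working backward. After the program, the postcondition (3*y - 3 > -3 or 3*y + 8 = -9) -> (3*e - e != 3*arr[k + 3] - 4 and 2*y + 6 = e) must hold; in canonical form it is (3*y > 0 or 3*y = -17) -> (2*e != 3*arr[k + 3] - 4 and 2*y = e - 6).
Before arr[k + 2] := y + 3*y - 2: (3*y > 0 or 3*y = -17) -> (2*e != 3*store(arr, k + 2, 4*y - 2)[k + 3] - 4 and 2*y = e - 6)
Before e := y: (3*y > 0 or 3*y = -17) -> (2*y != 3*store(arr, k + 2, 4*y - 2)[k + 3] - 4 and y = -6)
Answer: WP = (3*y > 0 or 3*y = -17) -> (2*y != 3*store(arr, k + 2, 4*y - 2)[k + 3] - 4 and y = -6)


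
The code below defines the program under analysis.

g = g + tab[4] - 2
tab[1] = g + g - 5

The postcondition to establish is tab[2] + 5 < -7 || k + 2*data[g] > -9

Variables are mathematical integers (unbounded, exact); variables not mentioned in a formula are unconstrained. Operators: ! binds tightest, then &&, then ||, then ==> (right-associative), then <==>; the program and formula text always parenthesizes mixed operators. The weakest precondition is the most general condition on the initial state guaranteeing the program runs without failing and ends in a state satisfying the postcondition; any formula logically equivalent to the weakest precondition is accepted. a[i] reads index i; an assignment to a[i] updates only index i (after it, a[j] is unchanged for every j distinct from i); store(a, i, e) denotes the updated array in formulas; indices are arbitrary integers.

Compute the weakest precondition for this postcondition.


Working backward. After the program, the postcondition tab[2] + 5 < -7 || k + 2*data[g] > -9 must hold; in canonical form it is tab[2] < -12 || 2*data[g] + k > -9.
Before tab[1] := g + g - 5: tab[2] < -12 || 2*data[g] + k > -9
Before g := g + tab[4] - 2: tab[2] < -12 || 2*data[tab[4] + g - 2] + k > -9
Answer: WP = tab[2] < -12 || 2*data[tab[4] + g - 2] + k > -9


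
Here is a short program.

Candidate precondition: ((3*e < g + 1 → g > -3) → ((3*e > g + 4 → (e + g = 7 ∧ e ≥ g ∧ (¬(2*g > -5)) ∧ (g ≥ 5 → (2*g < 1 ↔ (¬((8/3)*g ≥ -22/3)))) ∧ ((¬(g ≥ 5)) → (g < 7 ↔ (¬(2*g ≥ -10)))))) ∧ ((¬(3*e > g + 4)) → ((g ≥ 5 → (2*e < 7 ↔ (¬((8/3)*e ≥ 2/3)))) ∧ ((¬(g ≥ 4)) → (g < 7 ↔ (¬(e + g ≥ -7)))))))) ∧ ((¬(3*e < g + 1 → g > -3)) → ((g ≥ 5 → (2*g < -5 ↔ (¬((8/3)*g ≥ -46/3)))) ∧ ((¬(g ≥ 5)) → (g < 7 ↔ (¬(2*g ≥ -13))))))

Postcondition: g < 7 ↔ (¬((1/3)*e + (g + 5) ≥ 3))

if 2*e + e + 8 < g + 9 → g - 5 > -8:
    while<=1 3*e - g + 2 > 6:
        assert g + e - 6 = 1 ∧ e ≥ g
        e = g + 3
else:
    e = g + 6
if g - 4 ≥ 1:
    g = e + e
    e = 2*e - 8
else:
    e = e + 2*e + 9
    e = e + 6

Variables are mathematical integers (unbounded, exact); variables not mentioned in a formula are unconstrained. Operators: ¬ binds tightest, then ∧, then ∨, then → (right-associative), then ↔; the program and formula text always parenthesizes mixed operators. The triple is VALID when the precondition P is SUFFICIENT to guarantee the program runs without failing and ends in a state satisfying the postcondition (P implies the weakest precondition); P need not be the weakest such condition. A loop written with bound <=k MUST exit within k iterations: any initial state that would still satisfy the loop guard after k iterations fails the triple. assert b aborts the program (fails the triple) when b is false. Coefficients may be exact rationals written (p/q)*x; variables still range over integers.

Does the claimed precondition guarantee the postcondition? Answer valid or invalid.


Working backward. After the program, the postcondition g < 7 ↔ (¬((1/3)*e + (g + 5) ≥ 3)) must hold; in canonical form it is g < 7 ↔ (¬((1/3)*e + g ≥ -2)).
Then branch requires 2*e < 7 ↔ (¬((8/3)*e ≥ 2/3)); else branch requires g < 7 ↔ (¬(e + g ≥ -7)).
Before the if: (g ≥ 5 → (2*e < 7 ↔ (¬((8/3)*e ≥ 2/3)))) ∧ ((¬(g ≥ 5)) → (g < 7 ↔ (¬(e + g ≥ -7))))
Then branch requires (3*e > g + 4 → (e + g = 7 ∧ e ≥ g ∧ (¬(2*g > -5)) ∧ (g ≥ 5 → (2*g < 1 ↔ (¬((8/3)*g ≥ -22/3)))) ∧ ((¬(g ≥ 5)) → (g < 7 ↔ (¬(2*g ≥ -10)))))) ∧ ((¬(3*e > g + 4)) → ((g ≥ 5 → (2*e < 7 ↔ (¬((8/3)*e ≥ 2/3)))) ∧ ((¬(g ≥ 5)) → (g < 7 ↔ (¬(e + g ≥ -7)))))); else branch requires (g ≥ 5 → (2*g < -5 ↔ (¬((8/3)*g ≥ -46/3)))) ∧ ((¬(g ≥ 5)) → (g < 7 ↔ (¬(2*g ≥ -13)))).
Before the if: ((3*e < g + 1 → g > -3) → ((3*e > g + 4 → (e + g = 7 ∧ e ≥ g ∧ (¬(2*g > -5)) ∧ (g ≥ 5 → (2*g < 1 ↔ (¬((8/3)*g ≥ -22/3)))) ∧ ((¬(g ≥ 5)) → (g < 7 ↔ (¬(2*g ≥ -10)))))) ∧ ((¬(3*e > g + 4)) → ((g ≥ 5 → (2*e < 7 ↔ (¬((8/3)*e ≥ 2/3)))) ∧ ((¬(g ≥ 5)) → (g < 7 ↔ (¬(e + g ≥ -7)))))))) ∧ ((¬(3*e < g + 1 → g > -3)) → ((g ≥ 5 → (2*g < -5 ↔ (¬((8/3)*g ≥ -46/3)))) ∧ ((¬(g ≥ 5)) → (g < 7 ↔ (¬(2*g ≥ -13))))))
The weakest precondition is ((3*e < g + 1 → g > -3) → ((3*e > g + 4 → (e + g = 7 ∧ e ≥ g ∧ (¬(2*g > -5)) ∧ (g ≥ 5 → (2*g < 1 ↔ (¬((8/3)*g ≥ -22/3)))) ∧ ((¬(g ≥ 5)) → (g < 7 ↔ (¬(2*g ≥ -10)))))) ∧ ((¬(3*e > g + 4)) → ((g ≥ 5 → (2*e < 7 ↔ (¬((8/3)*e ≥ 2/3)))) ∧ ((¬(g ≥ 5)) → (g < 7 ↔ (¬(e + g ≥ -7)))))))) ∧ ((¬(3*e < g + 1 → g > -3)) → ((g ≥ 5 → (2*g < -5 ↔ (¬((8/3)*g ≥ -46/3)))) ∧ ((¬(g ≥ 5)) → (g < 7 ↔ (¬(2*g ≥ -13)))))).
Check whether ((3*e < g + 1 → g > -3) → ((3*e > g + 4 → (e + g = 7 ∧ e ≥ g ∧ (¬(2*g > -5)) ∧ (g ≥ 5 → (2*g < 1 ↔ (¬((8/3)*g ≥ -22/3)))) ∧ ((¬(g ≥ 5)) → (g < 7 ↔ (¬(2*g ≥ -10)))))) ∧ ((¬(3*e > g + 4)) → ((g ≥ 5 → (2*e < 7 ↔ (¬((8/3)*e ≥ 2/3)))) ∧ ((¬(g ≥ 4)) → (g < 7 ↔ (¬(e + g ≥ -7)))))))) ∧ ((¬(3*e < g + 1 → g > -3)) → ((g ≥ 5 → (2*g < -5 ↔ (¬((8/3)*g ≥ -46/3)))) ∧ ((¬(g ≥ 5)) → (g < 7 ↔ (¬(2*g ≥ -13)))))) implies it.
Countermodel: at the initial state e = 1, g = 4, the precondition holds but the weakest precondition fails.
Answer: invalid


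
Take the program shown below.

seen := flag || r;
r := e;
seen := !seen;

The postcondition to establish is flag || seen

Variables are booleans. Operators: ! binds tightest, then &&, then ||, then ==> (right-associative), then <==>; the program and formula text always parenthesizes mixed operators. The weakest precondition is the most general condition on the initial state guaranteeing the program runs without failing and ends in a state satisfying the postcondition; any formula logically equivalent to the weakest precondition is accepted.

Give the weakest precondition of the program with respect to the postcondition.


Working backward. After the program, flag || seen must hold.
Before seen := !seen: flag || (!seen)
Before r := e: flag || (!seen)
Before seen := flag || r: flag || (!(flag || r))
Answer: WP = flag || (!(flag || r))


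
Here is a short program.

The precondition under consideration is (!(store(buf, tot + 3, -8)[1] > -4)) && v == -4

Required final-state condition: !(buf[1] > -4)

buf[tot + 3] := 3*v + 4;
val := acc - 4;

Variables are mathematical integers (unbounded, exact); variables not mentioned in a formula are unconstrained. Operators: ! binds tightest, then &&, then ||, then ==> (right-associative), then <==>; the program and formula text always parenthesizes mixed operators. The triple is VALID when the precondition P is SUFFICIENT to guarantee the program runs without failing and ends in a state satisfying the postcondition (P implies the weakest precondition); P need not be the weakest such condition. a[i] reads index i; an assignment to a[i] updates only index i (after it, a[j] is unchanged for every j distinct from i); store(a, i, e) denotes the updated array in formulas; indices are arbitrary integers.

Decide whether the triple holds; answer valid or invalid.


Working backward. After the program, !(buf[1] > -4) must hold.
Before val := acc - 4: !(buf[1] > -4)
Before buf[tot + 3] := 3*v + 4: !(store(buf, tot + 3, 3*v + 4)[1] > -4)
The weakest precondition is !(store(buf, tot + 3, 3*v + 4)[1] > -4).
Check whether (!(store(buf, tot + 3, -8)[1] > -4)) && v == -4 implies it.
Every state satisfying the precondition satisfies the weakest precondition: the implication holds.
Answer: valid
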